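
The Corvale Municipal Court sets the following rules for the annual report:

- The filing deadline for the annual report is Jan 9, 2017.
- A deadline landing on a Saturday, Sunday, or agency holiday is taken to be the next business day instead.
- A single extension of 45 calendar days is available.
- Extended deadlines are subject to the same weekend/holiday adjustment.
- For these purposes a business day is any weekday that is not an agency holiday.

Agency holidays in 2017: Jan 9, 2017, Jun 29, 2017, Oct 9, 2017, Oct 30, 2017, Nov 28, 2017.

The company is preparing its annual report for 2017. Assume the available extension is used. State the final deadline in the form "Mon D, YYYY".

The statutory due date is Jan 9, 2017.
Jan 9, 2017 is a listed holiday; the next business day is Jan 10, 2017 (Tuesday).
Add the 45 calendar-day extension to Jan 10, 2017: Feb 24, 2017.
Feb 24, 2017 is a Friday and not a listed holiday, so it stands.
Final deadline: Feb 24, 2017.

Feb 24, 2017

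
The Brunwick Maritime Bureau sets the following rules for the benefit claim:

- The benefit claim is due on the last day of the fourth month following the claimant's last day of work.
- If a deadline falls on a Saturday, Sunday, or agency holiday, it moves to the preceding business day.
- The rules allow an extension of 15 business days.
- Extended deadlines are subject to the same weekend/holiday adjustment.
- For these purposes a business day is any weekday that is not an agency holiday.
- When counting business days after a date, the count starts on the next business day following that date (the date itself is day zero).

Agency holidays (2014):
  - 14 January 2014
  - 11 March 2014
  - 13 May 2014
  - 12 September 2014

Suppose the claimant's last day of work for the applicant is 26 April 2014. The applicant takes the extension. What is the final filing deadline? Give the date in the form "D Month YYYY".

22 September 2014

4 months after 26 April 2014 is August 2014; that month ends on 31 August 2014.
Because 31 August 2014 is a Sunday, the deadline becomes 29 August 2014 (Friday).
Applying the 15-business-day extension: 15 business days after 29 August 2014 is 22 September 2014.
22 September 2014 is a Monday and not a listed holiday, so it stands.
So the filing is due 22 September 2014.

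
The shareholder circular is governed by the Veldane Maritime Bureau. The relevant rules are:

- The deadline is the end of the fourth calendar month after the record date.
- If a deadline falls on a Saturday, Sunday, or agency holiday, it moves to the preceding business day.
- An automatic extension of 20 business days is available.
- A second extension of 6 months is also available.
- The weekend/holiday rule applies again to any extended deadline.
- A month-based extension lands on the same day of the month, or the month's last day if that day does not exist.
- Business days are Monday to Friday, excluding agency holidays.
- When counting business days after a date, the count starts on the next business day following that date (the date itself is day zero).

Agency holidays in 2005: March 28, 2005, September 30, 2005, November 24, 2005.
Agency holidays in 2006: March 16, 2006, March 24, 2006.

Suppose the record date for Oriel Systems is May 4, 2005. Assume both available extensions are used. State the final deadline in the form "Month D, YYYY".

4 months after May 4, 2005 falls in September 2005; the last day of that month is September 30, 2005.
September 30, 2005 falls on a listed holiday. Rolling to the preceding business day gives September 29, 2005, a Thursday.
The 20-business-day extension runs from September 29, 2005 to October 28, 2005.
October 28, 2005 is a Friday and not a listed holiday, so it stands.
Applying the 6 months extension: 6 months after October 28, 2005 is April 28, 2006.
April 28, 2006 is a Friday and not a listed holiday, so it stands.
Final deadline: April 28, 2006.

April 28, 2006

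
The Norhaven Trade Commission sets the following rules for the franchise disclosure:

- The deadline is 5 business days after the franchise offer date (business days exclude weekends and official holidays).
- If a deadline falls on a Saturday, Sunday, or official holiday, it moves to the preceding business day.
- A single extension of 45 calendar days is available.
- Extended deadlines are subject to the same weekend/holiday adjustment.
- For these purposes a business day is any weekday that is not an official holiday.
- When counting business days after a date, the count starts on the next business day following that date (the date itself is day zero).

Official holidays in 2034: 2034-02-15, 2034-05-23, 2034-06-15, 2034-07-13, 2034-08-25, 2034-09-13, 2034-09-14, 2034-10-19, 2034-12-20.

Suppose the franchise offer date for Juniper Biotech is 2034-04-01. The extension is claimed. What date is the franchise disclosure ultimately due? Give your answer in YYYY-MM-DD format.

2034-05-22

Starting the day after 2034-04-01 and counting 5 business days lands on 2034-04-07.
2034-04-07 is a Friday and not a listed holiday, so it stands.
Add the 45 calendar-day extension to 2034-04-07: 2034-05-22.
2034-05-22 is a Monday and not a listed holiday, so it stands.
So the filing is due 2034-05-22.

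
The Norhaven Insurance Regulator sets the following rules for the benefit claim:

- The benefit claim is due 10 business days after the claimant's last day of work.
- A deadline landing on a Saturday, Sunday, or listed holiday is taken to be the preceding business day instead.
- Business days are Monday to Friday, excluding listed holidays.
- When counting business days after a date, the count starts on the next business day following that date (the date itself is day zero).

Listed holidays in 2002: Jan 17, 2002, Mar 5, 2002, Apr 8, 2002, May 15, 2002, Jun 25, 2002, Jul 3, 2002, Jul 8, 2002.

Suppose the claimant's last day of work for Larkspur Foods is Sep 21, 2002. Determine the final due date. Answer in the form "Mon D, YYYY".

Oct 4, 2002

Counting 10 business days after Sep 21, 2002 (skipping weekends and listed holidays) reaches Oct 4, 2002.
Oct 4, 2002 falls on a Friday, which is a business day, so no adjustment is needed.
So the filing is due Oct 4, 2002.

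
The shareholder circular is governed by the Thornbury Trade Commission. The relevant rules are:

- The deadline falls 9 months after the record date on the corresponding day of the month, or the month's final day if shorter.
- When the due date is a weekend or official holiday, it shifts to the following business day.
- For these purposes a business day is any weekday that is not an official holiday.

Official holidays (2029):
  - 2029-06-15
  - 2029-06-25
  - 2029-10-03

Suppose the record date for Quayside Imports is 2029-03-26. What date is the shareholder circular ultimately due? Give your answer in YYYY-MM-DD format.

Moving 9 months forward from 2029-03-26 on the corresponding day gives 2029-12-26.
2029-12-26 is a Wednesday and not a listed holiday, so it stands.
Deadline: 2029-12-26.

2029-12-26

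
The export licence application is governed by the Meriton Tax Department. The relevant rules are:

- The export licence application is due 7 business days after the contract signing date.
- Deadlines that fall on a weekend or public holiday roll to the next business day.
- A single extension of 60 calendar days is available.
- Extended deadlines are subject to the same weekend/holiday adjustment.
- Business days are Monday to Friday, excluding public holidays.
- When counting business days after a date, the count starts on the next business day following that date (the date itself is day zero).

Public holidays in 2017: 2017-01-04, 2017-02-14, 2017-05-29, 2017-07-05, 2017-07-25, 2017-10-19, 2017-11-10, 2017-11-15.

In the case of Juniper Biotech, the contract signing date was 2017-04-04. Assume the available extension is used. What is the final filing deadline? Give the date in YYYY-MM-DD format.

2017-06-12

Starting the day after 2017-04-04 and counting 7 business days lands on 2017-04-13.
2017-04-13 falls on a Thursday, which is a business day, so no adjustment is needed.
Applying the 60-calendar-day extension: 2017-04-13 + 60 days = 2017-06-12.
Since 2017-06-12 is a Monday and not a holiday, the date is unchanged.
Deadline: 2017-06-12.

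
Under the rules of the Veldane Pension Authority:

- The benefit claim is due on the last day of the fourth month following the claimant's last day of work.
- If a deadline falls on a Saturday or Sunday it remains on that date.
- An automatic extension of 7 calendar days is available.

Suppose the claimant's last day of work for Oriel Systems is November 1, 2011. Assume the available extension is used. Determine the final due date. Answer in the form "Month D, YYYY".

4 months after November 1, 2011 is March 2012; that month ends on March 31, 2012.
March 31, 2012 falls on a Saturday. The rules make no weekend/holiday allowance, so it remains March 31, 2012.
Applying the 7-calendar-day extension: March 31, 2012 + 7 days = April 7, 2012.
April 7, 2012 falls on a Saturday. The rules make no weekend/holiday allowance, so it remains April 7, 2012.
So the filing is due April 7, 2012.

April 7, 2012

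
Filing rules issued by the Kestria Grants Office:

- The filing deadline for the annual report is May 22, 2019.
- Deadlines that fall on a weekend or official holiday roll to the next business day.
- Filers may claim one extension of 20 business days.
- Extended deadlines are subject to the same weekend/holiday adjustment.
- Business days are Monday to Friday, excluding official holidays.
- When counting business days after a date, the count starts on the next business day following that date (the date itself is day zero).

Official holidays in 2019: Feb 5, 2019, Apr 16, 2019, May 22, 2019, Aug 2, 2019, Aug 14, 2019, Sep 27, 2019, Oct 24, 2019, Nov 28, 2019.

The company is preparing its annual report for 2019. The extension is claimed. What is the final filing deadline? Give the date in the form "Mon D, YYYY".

The statutory due date is May 22, 2019.
Because May 22, 2019 is a listed holiday, the deadline becomes May 23, 2019 (Thursday).
Applying the 20-business-day extension: 20 business days after May 23, 2019 is Jun 20, 2019.
Jun 20, 2019 is a Thursday and not a listed holiday, so it stands.
So the filing is due Jun 20, 2019.

Jun 20, 2019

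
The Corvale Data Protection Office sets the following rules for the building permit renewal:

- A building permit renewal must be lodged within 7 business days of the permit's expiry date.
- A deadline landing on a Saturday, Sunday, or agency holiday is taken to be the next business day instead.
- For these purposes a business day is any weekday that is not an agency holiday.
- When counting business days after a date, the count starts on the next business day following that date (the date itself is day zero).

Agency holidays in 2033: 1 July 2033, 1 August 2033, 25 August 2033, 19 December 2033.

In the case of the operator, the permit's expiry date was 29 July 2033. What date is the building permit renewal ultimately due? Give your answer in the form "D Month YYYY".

10 August 2033

7 business days after 29 July 2033, excluding weekends and holidays, is 10 August 2033.
10 August 2033 (Wednesday) is already a business day.
Final deadline: 10 August 2033.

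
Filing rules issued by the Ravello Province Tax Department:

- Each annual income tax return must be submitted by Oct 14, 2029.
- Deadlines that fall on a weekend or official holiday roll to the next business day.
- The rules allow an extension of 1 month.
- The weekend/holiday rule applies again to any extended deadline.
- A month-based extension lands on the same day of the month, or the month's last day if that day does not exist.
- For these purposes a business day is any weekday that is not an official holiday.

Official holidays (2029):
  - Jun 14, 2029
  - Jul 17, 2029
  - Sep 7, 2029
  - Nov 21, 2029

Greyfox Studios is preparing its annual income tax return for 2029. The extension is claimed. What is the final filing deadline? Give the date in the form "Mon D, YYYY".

The stated deadline is Oct 14, 2029.
Oct 14, 2029 falls on a Sunday. Rolling to the next business day gives Oct 15, 2029, a Monday.
Applying the 1 month extension: 1 month after Oct 15, 2029 is Nov 15, 2029.
Nov 15, 2029 is a Thursday and not a listed holiday, so it stands.
Deadline: Nov 15, 2029.

Nov 15, 2029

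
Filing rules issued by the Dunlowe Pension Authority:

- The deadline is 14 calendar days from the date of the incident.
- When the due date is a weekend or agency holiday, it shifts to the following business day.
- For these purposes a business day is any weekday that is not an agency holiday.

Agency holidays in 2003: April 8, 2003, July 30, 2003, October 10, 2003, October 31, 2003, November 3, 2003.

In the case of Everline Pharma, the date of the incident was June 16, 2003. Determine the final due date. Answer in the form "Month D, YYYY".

June 30, 2003

Adding 14 calendar days to June 16, 2003 gives June 30, 2003.
June 30, 2003 (Monday) is already a business day.
So the filing is due June 30, 2003.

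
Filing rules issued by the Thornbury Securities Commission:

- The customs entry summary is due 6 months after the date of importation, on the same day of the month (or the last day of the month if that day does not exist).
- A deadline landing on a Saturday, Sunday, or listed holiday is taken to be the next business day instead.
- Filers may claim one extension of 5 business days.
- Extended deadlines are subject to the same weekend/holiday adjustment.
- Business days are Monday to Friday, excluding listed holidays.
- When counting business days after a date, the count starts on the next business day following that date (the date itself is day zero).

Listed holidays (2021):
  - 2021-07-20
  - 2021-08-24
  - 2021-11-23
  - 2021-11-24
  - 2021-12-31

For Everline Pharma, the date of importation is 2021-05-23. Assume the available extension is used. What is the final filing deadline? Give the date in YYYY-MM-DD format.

6 months from 2021-05-23 is 2021-11-23.
2021-11-23 is a listed holiday, so it moves to the next business day, 2021-11-25 (Thursday).
The 5-business-day extension runs from 2021-11-25 to 2021-12-02.
2021-12-02 (Thursday) is already a business day.
Deadline: 2021-12-02.

2021-12-02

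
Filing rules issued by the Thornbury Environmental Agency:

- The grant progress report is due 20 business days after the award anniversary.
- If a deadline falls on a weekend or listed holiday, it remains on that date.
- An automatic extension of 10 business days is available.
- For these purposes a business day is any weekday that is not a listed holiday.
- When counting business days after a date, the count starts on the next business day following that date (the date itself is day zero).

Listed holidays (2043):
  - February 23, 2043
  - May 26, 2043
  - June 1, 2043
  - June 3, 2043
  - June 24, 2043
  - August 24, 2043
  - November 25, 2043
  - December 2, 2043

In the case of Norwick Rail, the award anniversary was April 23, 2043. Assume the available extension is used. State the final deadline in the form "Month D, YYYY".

June 9, 2043

Counting 20 business days after April 23, 2043 (skipping weekends and listed holidays) reaches May 21, 2043.
May 21, 2043 falls on a Thursday. The rules make no weekend/holiday allowance, so it remains May 21, 2043.
Counting 10 further business days from May 21, 2043 reaches June 9, 2043.
June 9, 2043 is a Tuesday; no weekend or holiday adjustment applies.
Deadline: June 9, 2043.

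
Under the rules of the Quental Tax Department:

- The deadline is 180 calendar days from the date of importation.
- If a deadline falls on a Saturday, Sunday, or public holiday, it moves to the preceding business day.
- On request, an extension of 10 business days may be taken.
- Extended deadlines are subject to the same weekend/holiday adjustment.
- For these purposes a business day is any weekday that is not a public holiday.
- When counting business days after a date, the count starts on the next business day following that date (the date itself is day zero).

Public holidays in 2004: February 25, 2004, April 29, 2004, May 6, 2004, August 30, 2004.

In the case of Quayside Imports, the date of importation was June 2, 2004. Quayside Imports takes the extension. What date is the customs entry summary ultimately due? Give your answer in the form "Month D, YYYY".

Trigger date June 2, 2004 + 180 calendar days = November 29, 2004.
November 29, 2004 falls on a Monday, which is a business day, so no adjustment is needed.
Applying the 10-business-day extension: 10 business days after November 29, 2004 is December 13, 2004.
Since December 13, 2004 is a Monday and not a holiday, the date is unchanged.
So the filing is due December 13, 2004.

December 13, 2004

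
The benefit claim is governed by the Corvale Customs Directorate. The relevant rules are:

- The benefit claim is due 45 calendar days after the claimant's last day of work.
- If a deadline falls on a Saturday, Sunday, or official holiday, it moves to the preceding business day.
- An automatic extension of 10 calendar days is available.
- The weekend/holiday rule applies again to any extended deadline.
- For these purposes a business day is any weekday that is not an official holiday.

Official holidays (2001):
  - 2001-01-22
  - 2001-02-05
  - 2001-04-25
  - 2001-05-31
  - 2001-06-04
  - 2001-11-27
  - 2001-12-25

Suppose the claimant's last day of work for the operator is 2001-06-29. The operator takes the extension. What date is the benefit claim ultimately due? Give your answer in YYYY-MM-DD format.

2001-08-23

Adding 45 calendar days to 2001-06-29 gives 2001-08-13.
2001-08-13 falls on a Monday, which is a business day, so no adjustment is needed.
With the 10-day extension, 2001-08-13 becomes 2001-08-23.
2001-08-23 (Thursday) is already a business day.
Deadline: 2001-08-23.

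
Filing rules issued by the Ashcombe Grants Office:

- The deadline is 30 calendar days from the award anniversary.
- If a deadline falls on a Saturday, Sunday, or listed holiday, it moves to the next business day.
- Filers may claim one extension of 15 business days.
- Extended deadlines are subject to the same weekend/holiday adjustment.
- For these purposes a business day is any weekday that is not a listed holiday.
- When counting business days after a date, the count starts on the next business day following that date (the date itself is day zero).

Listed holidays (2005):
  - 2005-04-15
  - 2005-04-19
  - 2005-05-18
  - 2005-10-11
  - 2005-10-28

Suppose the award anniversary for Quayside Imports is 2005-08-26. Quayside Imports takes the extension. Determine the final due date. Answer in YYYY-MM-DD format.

Trigger date 2005-08-26 + 30 calendar days = 2005-09-25.
2005-09-25 falls on a Sunday. Rolling to the next business day gives 2005-09-26, a Monday.
The 15-business-day extension runs from 2005-09-26 to 2005-10-18.
2005-10-18 (Tuesday) is already a business day.
The final due date is 2005-10-18.

2005-10-18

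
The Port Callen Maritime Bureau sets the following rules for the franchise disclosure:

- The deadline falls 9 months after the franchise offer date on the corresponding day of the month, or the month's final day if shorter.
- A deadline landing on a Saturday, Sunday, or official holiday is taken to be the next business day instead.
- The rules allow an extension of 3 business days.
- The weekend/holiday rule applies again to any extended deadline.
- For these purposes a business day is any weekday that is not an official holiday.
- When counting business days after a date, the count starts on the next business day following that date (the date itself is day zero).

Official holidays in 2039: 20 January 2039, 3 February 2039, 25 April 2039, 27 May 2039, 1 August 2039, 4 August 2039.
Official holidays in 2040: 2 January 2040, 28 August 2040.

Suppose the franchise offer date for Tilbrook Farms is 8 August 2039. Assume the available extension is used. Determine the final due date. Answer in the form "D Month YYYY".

11 May 2040

9 months after 8 August 2039, on the same day of the month, is 8 May 2040.
8 May 2040 is a Tuesday and not a listed holiday, so it stands.
Applying the 3-business-day extension: 3 business days after 8 May 2040 is 11 May 2040.
11 May 2040 is a Friday and not a listed holiday, so it stands.
So the filing is due 11 May 2040.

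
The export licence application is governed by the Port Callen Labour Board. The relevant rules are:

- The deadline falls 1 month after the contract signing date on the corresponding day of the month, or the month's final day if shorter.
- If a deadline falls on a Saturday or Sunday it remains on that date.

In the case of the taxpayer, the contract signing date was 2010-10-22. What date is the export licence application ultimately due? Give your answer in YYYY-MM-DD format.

1 month from 2010-10-22 is 2010-11-22.
2010-11-22 is a Monday; no weekend or holiday adjustment applies.
The final due date is 2010-11-22.

2010-11-22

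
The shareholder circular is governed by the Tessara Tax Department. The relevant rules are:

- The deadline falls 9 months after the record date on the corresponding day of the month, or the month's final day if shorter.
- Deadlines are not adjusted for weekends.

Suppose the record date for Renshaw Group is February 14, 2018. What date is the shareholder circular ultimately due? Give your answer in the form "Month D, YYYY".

9 months after February 14, 2018, on the same day of the month, is November 14, 2018.
November 14, 2018 falls on a Wednesday. The rules make no weekend/holiday allowance, so it remains November 14, 2018.
Deadline: November 14, 2018.

November 14, 2018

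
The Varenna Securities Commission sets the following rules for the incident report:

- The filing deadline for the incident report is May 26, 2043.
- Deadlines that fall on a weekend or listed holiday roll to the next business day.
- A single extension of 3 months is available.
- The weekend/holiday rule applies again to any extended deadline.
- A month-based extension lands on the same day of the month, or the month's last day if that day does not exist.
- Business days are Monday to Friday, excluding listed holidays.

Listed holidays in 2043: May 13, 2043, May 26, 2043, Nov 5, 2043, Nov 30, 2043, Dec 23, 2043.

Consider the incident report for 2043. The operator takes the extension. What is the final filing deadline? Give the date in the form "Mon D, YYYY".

Aug 27, 2043

The statutory due date is May 26, 2043.
May 26, 2043 is a listed holiday, so it moves to the next business day, May 27, 2043 (Wednesday).
Add 3 months to May 27, 2043: Aug 27, 2043.
Aug 27, 2043 falls on a Thursday, which is a business day, so no adjustment is needed.
The final due date is Aug 27, 2043.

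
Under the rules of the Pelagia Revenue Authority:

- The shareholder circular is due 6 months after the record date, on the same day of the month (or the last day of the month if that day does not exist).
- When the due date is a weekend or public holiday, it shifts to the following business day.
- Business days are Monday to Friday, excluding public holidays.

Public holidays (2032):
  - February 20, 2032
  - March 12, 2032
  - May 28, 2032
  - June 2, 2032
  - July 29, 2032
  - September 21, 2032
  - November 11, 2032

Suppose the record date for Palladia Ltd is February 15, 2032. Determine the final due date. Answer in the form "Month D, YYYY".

August 16, 2032

6 months after February 15, 2032, on the same day of the month, is August 15, 2032.
August 15, 2032 falls on a Sunday. Rolling to the next business day gives August 16, 2032, a Monday.
Deadline: August 16, 2032.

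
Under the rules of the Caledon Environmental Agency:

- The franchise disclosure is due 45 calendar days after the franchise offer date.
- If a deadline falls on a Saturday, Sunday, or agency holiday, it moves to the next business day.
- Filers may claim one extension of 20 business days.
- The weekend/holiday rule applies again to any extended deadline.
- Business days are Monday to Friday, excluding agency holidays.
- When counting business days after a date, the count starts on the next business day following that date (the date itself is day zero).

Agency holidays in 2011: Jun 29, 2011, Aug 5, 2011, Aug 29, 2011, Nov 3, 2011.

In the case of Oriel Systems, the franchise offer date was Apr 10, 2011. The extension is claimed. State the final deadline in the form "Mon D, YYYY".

Trigger date Apr 10, 2011 + 45 calendar days = May 25, 2011.
May 25, 2011 (Wednesday) is already a business day.
The 20-business-day extension runs from May 25, 2011 to Jun 22, 2011.
Jun 22, 2011 (Wednesday) is already a business day.
The final due date is Jun 22, 2011.

Jun 22, 2011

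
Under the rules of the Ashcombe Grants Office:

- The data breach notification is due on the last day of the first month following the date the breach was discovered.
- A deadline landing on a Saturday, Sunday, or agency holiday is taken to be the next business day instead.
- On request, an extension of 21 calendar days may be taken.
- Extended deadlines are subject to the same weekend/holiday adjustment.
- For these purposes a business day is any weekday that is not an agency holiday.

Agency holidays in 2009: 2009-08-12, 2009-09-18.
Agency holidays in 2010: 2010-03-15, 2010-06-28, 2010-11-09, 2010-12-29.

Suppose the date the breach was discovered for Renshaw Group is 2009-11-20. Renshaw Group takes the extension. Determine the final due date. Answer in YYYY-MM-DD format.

1 month after 2009-11-20 is December 2009; that month ends on 2009-12-31.
Since 2009-12-31 is a Thursday and not a holiday, the date is unchanged.
The 21-calendar-day extension moves the deadline from 2009-12-31 to 2010-01-21.
2010-01-21 falls on a Thursday, which is a business day, so no adjustment is needed.
So the filing is due 2010-01-21.

2010-01-21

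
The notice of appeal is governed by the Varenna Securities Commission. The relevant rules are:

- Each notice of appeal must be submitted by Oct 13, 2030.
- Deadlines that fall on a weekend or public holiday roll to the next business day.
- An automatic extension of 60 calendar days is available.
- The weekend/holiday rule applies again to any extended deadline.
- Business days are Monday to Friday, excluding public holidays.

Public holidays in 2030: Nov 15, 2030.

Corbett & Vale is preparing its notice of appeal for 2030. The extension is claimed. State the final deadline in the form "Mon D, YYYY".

Dec 13, 2030

Start from the fixed due date, Oct 13, 2030.
Because Oct 13, 2030 is a Sunday, the deadline becomes Oct 14, 2030 (Monday).
With the 60-day extension, Oct 14, 2030 becomes Dec 13, 2030.
Dec 13, 2030 falls on a Friday, which is a business day, so no adjustment is needed.
Deadline: Dec 13, 2030.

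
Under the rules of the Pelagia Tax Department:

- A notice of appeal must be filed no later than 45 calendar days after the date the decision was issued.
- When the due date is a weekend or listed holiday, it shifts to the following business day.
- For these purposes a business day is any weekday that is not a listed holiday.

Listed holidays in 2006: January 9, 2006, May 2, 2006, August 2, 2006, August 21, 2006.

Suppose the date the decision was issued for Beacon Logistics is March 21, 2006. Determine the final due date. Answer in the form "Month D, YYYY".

Trigger date March 21, 2006 + 45 calendar days = May 5, 2006.
May 5, 2006 (Friday) is already a business day.
So the filing is due May 5, 2006.

May 5, 2006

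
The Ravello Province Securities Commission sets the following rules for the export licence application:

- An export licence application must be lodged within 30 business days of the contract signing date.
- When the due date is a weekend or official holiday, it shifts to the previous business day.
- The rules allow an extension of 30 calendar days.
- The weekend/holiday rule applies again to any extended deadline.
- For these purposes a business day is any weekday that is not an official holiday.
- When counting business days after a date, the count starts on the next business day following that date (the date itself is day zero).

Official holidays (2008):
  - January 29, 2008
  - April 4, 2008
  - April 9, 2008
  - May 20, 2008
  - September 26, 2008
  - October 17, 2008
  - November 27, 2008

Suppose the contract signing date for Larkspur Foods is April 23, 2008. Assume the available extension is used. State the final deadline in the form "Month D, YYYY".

July 4, 2008

Starting the day after April 23, 2008 and counting 30 business days lands on June 5, 2008.
June 5, 2008 is a Thursday and not a listed holiday, so it stands.
Add the 30 calendar-day extension to June 5, 2008: July 5, 2008.
July 5, 2008 is a Saturday, so it moves to the preceding business day, July 4, 2008 (Friday).
Deadline: July 4, 2008.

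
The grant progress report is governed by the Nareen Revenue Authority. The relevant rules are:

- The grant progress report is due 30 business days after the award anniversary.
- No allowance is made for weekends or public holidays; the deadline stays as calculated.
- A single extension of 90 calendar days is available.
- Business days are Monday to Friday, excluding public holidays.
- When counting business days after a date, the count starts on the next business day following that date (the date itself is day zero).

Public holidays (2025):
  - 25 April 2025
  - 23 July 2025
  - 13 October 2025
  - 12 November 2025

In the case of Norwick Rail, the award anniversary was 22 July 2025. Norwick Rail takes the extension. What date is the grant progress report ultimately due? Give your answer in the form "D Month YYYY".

Counting 30 business days after 22 July 2025 (skipping weekends and listed holidays) reaches 3 September 2025.
3 September 2025 is a Wednesday; no weekend or holiday adjustment applies.
Add the 90 calendar-day extension to 3 September 2025: 2 December 2025.
No adjustment is made for weekends or holidays, so 2 December 2025 stands.
So the filing is due 2 December 2025.

2 December 2025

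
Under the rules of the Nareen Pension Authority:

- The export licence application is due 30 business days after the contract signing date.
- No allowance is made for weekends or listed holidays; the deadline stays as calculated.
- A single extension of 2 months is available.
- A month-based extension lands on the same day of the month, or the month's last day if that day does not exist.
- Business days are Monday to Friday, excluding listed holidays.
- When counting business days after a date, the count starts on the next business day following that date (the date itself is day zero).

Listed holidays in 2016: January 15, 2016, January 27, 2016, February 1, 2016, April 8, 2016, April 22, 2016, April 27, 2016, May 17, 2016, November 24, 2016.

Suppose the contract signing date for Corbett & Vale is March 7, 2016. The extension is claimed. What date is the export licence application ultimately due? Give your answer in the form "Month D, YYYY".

June 19, 2016

30 business days after March 7, 2016, excluding weekends and holidays, is April 19, 2016.
April 19, 2016 falls on a Tuesday. The rules make no weekend/holiday allowance, so it remains April 19, 2016.
Applying the 2 months extension: 2 months after April 19, 2016 is June 19, 2016.
June 19, 2016 is a Sunday; no weekend or holiday adjustment applies.
So the filing is due June 19, 2016.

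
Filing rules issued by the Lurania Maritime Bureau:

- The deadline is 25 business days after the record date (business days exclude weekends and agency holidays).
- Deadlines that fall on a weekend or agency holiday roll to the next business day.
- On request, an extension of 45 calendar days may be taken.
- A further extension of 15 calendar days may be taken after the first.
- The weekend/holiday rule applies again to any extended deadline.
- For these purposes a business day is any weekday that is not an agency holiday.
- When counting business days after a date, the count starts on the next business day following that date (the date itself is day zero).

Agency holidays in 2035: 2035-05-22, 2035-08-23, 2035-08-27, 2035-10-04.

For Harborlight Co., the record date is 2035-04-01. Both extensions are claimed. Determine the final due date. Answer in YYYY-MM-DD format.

Counting 25 business days after 2035-04-01 (skipping weekends and listed holidays) reaches 2035-05-04.
2035-05-04 falls on a Friday, which is a business day, so no adjustment is needed.
Applying the 45-calendar-day extension: 2035-05-04 + 45 days = 2035-06-18.
2035-06-18 falls on a Monday, which is a business day, so no adjustment is needed.
Applying the 15-calendar-day extension: 2035-06-18 + 15 days = 2035-07-03.
2035-07-03 is a Tuesday and not a listed holiday, so it stands.
The final due date is 2035-07-03.

2035-07-03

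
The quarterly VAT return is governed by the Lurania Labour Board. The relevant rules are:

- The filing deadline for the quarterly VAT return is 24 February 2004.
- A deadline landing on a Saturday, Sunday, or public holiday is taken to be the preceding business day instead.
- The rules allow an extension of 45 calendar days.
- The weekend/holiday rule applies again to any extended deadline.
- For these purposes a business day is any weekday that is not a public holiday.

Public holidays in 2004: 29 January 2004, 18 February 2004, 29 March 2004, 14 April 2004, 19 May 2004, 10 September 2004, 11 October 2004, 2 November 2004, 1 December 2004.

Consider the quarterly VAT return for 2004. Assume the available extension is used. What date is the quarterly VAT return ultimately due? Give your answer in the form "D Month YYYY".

9 April 2004

Start from the fixed due date, 24 February 2004.
24 February 2004 is a Tuesday and not a listed holiday, so it stands.
With the 45-day extension, 24 February 2004 becomes 9 April 2004.
9 April 2004 is a Friday and not a listed holiday, so it stands.
Deadline: 9 April 2004.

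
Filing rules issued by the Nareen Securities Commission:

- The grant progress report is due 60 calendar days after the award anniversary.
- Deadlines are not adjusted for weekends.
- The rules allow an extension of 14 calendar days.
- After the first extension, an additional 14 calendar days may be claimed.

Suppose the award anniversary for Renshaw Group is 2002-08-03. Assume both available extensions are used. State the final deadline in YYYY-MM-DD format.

60 calendar days after 2002-08-03 is 2002-10-02.
2002-10-02 falls on a Wednesday. The rules make no weekend/holiday allowance, so it remains 2002-10-02.
Add the 14 calendar-day extension to 2002-10-02: 2002-10-16.
No adjustment is made for weekends or holidays, so 2002-10-16 stands.
Add the 14 calendar-day extension to 2002-10-16: 2002-10-30.
2002-10-30 is a Wednesday; no weekend or holiday adjustment applies.
Final deadline: 2002-10-30.

2002-10-30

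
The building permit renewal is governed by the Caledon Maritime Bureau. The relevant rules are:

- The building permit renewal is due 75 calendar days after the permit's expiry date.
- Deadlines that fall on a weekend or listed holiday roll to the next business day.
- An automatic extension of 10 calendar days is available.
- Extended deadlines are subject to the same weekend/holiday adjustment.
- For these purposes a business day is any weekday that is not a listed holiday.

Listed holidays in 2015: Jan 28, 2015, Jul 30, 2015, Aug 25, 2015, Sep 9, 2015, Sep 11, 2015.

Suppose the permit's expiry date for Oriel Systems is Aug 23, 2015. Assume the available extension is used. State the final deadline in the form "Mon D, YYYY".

Adding 75 calendar days to Aug 23, 2015 gives Nov 6, 2015.
Nov 6, 2015 falls on a Friday, which is a business day, so no adjustment is needed.
Add the 10 calendar-day extension to Nov 6, 2015: Nov 16, 2015.
Nov 16, 2015 (Monday) is already a business day.
The final due date is Nov 16, 2015.

Nov 16, 2015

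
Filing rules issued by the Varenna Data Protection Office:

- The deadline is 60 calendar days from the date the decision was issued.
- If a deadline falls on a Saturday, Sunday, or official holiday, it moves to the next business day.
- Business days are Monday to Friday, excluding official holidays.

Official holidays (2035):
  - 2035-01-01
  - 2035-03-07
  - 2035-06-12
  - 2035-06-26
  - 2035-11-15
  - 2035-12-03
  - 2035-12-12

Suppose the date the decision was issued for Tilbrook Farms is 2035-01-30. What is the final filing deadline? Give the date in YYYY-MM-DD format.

Trigger date 2035-01-30 + 60 calendar days = 2035-03-31.
Because 2035-03-31 is a Saturday, the deadline becomes 2035-04-02 (Monday).
Final deadline: 2035-04-02.

2035-04-02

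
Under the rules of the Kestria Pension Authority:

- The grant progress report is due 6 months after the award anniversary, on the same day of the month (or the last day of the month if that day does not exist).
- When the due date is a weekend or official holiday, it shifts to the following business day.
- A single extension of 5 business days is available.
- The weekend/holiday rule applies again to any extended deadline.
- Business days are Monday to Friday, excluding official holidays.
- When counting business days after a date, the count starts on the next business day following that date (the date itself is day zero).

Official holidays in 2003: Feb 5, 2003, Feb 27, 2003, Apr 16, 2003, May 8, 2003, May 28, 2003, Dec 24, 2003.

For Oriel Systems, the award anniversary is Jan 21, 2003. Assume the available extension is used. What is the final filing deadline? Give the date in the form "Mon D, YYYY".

6 months after Jan 21, 2003, on the same day of the month, is Jul 21, 2003.
Jul 21, 2003 falls on a Monday, which is a business day, so no adjustment is needed.
The 5-business-day extension runs from Jul 21, 2003 to Jul 28, 2003.
Since Jul 28, 2003 is a Monday and not a holiday, the date is unchanged.
Deadline: Jul 28, 2003.

Jul 28, 2003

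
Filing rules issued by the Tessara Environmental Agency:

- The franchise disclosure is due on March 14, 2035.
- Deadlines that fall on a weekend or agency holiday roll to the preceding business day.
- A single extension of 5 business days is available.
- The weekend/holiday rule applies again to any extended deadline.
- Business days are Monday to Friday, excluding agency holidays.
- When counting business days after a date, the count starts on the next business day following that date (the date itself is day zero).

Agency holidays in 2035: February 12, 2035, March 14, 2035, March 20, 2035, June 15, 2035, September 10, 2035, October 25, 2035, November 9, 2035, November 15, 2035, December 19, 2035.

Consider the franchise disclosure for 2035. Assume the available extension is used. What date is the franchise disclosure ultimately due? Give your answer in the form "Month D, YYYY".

March 22, 2035

The statutory due date is March 14, 2035.
March 14, 2035 falls on a listed holiday. Rolling to the preceding business day gives March 13, 2035, a Tuesday.
Counting 5 further business days from March 13, 2035 reaches March 22, 2035.
March 22, 2035 (Thursday) is already a business day.
So the filing is due March 22, 2035.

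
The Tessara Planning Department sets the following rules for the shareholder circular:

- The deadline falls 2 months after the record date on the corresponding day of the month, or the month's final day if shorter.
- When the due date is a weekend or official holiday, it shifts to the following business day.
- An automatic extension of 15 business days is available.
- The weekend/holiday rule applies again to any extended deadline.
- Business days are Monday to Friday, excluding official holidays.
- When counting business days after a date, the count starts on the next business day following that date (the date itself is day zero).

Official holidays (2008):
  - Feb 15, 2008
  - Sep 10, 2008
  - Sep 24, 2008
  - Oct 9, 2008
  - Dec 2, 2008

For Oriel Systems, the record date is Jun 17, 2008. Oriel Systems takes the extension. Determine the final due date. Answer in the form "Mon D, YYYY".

2 months from Jun 17, 2008 is Aug 17, 2008.
Aug 17, 2008 is a Sunday; the next business day is Aug 18, 2008 (Monday).
The 15-business-day extension runs from Aug 18, 2008 to Sep 8, 2008.
Sep 8, 2008 is a Monday and not a listed holiday, so it stands.
So the filing is due Sep 8, 2008.

Sep 8, 2008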